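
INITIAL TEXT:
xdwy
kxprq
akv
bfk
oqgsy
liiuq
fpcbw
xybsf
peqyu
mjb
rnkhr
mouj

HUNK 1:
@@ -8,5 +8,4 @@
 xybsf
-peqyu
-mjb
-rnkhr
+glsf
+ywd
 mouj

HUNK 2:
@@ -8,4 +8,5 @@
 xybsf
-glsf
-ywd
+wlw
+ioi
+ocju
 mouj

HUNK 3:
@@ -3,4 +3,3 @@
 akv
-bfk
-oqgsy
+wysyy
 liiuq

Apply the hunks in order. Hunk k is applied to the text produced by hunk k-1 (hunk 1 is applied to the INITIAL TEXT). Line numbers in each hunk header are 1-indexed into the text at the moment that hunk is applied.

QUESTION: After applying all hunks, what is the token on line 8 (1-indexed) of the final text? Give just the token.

Hunk 1: at line 8 remove [peqyu,mjb,rnkhr] add [glsf,ywd] -> 11 lines: xdwy kxprq akv bfk oqgsy liiuq fpcbw xybsf glsf ywd mouj
Hunk 2: at line 8 remove [glsf,ywd] add [wlw,ioi,ocju] -> 12 lines: xdwy kxprq akv bfk oqgsy liiuq fpcbw xybsf wlw ioi ocju mouj
Hunk 3: at line 3 remove [bfk,oqgsy] add [wysyy] -> 11 lines: xdwy kxprq akv wysyy liiuq fpcbw xybsf wlw ioi ocju mouj
Final line 8: wlw

Answer: wlw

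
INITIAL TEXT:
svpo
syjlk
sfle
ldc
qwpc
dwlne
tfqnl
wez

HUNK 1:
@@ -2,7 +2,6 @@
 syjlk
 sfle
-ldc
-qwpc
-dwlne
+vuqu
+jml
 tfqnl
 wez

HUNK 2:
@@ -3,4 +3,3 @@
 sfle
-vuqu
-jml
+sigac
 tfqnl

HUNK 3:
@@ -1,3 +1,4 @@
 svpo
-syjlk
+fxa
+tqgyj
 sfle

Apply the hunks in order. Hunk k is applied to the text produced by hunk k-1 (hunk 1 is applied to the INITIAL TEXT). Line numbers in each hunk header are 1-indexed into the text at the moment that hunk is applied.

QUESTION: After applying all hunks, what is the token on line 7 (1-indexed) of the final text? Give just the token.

Answer: wez

Derivation:
Hunk 1: at line 2 remove [ldc,qwpc,dwlne] add [vuqu,jml] -> 7 lines: svpo syjlk sfle vuqu jml tfqnl wez
Hunk 2: at line 3 remove [vuqu,jml] add [sigac] -> 6 lines: svpo syjlk sfle sigac tfqnl wez
Hunk 3: at line 1 remove [syjlk] add [fxa,tqgyj] -> 7 lines: svpo fxa tqgyj sfle sigac tfqnl wez
Final line 7: wez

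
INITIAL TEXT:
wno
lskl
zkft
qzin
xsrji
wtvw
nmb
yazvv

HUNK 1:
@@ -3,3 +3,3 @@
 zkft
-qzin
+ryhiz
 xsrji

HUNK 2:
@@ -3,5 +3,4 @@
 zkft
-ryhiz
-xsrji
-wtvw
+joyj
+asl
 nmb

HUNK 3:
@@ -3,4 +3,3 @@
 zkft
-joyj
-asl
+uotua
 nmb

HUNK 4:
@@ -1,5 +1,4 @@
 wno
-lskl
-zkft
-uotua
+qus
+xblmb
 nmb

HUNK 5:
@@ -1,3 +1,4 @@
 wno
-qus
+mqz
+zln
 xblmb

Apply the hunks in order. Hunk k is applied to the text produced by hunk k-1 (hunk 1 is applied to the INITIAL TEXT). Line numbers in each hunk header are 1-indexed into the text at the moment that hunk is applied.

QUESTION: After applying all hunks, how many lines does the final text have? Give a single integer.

Answer: 6

Derivation:
Hunk 1: at line 3 remove [qzin] add [ryhiz] -> 8 lines: wno lskl zkft ryhiz xsrji wtvw nmb yazvv
Hunk 2: at line 3 remove [ryhiz,xsrji,wtvw] add [joyj,asl] -> 7 lines: wno lskl zkft joyj asl nmb yazvv
Hunk 3: at line 3 remove [joyj,asl] add [uotua] -> 6 lines: wno lskl zkft uotua nmb yazvv
Hunk 4: at line 1 remove [lskl,zkft,uotua] add [qus,xblmb] -> 5 lines: wno qus xblmb nmb yazvv
Hunk 5: at line 1 remove [qus] add [mqz,zln] -> 6 lines: wno mqz zln xblmb nmb yazvv
Final line count: 6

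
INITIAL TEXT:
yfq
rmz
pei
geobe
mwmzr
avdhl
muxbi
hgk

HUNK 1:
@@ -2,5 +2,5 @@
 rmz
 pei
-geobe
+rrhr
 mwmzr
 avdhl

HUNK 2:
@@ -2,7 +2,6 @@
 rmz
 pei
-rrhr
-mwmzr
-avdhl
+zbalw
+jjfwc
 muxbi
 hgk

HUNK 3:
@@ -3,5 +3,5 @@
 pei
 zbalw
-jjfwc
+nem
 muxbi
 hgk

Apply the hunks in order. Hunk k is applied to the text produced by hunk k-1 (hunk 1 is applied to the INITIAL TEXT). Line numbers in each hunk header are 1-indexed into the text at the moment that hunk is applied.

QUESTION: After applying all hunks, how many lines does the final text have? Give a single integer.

Answer: 7

Derivation:
Hunk 1: at line 2 remove [geobe] add [rrhr] -> 8 lines: yfq rmz pei rrhr mwmzr avdhl muxbi hgk
Hunk 2: at line 2 remove [rrhr,mwmzr,avdhl] add [zbalw,jjfwc] -> 7 lines: yfq rmz pei zbalw jjfwc muxbi hgk
Hunk 3: at line 3 remove [jjfwc] add [nem] -> 7 lines: yfq rmz pei zbalw nem muxbi hgk
Final line count: 7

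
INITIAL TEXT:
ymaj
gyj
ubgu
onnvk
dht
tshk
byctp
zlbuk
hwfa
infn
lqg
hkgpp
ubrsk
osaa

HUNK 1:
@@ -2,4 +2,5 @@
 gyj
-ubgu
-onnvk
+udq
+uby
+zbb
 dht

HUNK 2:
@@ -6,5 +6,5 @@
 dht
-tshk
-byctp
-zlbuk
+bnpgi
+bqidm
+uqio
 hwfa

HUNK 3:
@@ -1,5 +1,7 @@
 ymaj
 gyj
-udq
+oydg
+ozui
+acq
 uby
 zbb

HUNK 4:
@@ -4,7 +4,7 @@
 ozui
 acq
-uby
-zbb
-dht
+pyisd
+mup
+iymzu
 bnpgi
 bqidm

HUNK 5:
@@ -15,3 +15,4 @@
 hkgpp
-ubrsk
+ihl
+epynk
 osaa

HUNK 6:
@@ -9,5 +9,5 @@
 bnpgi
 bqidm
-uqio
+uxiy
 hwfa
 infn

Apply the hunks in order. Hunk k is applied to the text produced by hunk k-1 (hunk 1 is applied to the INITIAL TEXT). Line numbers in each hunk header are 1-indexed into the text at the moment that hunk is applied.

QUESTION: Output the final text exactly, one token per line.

Hunk 1: at line 2 remove [ubgu,onnvk] add [udq,uby,zbb] -> 15 lines: ymaj gyj udq uby zbb dht tshk byctp zlbuk hwfa infn lqg hkgpp ubrsk osaa
Hunk 2: at line 6 remove [tshk,byctp,zlbuk] add [bnpgi,bqidm,uqio] -> 15 lines: ymaj gyj udq uby zbb dht bnpgi bqidm uqio hwfa infn lqg hkgpp ubrsk osaa
Hunk 3: at line 1 remove [udq] add [oydg,ozui,acq] -> 17 lines: ymaj gyj oydg ozui acq uby zbb dht bnpgi bqidm uqio hwfa infn lqg hkgpp ubrsk osaa
Hunk 4: at line 4 remove [uby,zbb,dht] add [pyisd,mup,iymzu] -> 17 lines: ymaj gyj oydg ozui acq pyisd mup iymzu bnpgi bqidm uqio hwfa infn lqg hkgpp ubrsk osaa
Hunk 5: at line 15 remove [ubrsk] add [ihl,epynk] -> 18 lines: ymaj gyj oydg ozui acq pyisd mup iymzu bnpgi bqidm uqio hwfa infn lqg hkgpp ihl epynk osaa
Hunk 6: at line 9 remove [uqio] add [uxiy] -> 18 lines: ymaj gyj oydg ozui acq pyisd mup iymzu bnpgi bqidm uxiy hwfa infn lqg hkgpp ihl epynk osaa

Answer: ymaj
gyj
oydg
ozui
acq
pyisd
mup
iymzu
bnpgi
bqidm
uxiy
hwfa
infn
lqg
hkgpp
ihl
epynk
osaa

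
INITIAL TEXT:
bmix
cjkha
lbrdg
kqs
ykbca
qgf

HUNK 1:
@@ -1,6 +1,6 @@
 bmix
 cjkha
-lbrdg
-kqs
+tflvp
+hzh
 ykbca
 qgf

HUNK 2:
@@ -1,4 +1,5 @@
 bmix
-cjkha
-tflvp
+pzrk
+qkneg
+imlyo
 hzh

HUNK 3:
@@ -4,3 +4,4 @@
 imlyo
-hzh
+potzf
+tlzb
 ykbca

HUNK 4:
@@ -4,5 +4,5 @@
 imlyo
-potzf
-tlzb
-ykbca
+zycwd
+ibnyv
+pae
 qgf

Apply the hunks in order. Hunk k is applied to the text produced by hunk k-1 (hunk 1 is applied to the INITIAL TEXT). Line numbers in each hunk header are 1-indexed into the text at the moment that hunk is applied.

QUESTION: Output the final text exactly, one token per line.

Hunk 1: at line 1 remove [lbrdg,kqs] add [tflvp,hzh] -> 6 lines: bmix cjkha tflvp hzh ykbca qgf
Hunk 2: at line 1 remove [cjkha,tflvp] add [pzrk,qkneg,imlyo] -> 7 lines: bmix pzrk qkneg imlyo hzh ykbca qgf
Hunk 3: at line 4 remove [hzh] add [potzf,tlzb] -> 8 lines: bmix pzrk qkneg imlyo potzf tlzb ykbca qgf
Hunk 4: at line 4 remove [potzf,tlzb,ykbca] add [zycwd,ibnyv,pae] -> 8 lines: bmix pzrk qkneg imlyo zycwd ibnyv pae qgf

Answer: bmix
pzrk
qkneg
imlyo
zycwd
ibnyv
pae
qgf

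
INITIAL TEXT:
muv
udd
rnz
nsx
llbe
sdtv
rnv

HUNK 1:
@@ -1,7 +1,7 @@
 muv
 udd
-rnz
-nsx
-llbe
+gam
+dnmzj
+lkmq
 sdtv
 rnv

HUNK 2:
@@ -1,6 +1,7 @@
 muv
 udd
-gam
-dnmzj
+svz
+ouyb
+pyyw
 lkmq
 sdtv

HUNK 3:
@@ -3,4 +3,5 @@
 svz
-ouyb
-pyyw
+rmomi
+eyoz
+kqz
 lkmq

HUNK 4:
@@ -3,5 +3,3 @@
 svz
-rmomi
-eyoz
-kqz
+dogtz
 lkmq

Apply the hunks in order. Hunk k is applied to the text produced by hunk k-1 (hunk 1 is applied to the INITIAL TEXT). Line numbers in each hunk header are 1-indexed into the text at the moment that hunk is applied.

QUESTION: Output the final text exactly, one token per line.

Answer: muv
udd
svz
dogtz
lkmq
sdtv
rnv

Derivation:
Hunk 1: at line 1 remove [rnz,nsx,llbe] add [gam,dnmzj,lkmq] -> 7 lines: muv udd gam dnmzj lkmq sdtv rnv
Hunk 2: at line 1 remove [gam,dnmzj] add [svz,ouyb,pyyw] -> 8 lines: muv udd svz ouyb pyyw lkmq sdtv rnv
Hunk 3: at line 3 remove [ouyb,pyyw] add [rmomi,eyoz,kqz] -> 9 lines: muv udd svz rmomi eyoz kqz lkmq sdtv rnv
Hunk 4: at line 3 remove [rmomi,eyoz,kqz] add [dogtz] -> 7 lines: muv udd svz dogtz lkmq sdtv rnv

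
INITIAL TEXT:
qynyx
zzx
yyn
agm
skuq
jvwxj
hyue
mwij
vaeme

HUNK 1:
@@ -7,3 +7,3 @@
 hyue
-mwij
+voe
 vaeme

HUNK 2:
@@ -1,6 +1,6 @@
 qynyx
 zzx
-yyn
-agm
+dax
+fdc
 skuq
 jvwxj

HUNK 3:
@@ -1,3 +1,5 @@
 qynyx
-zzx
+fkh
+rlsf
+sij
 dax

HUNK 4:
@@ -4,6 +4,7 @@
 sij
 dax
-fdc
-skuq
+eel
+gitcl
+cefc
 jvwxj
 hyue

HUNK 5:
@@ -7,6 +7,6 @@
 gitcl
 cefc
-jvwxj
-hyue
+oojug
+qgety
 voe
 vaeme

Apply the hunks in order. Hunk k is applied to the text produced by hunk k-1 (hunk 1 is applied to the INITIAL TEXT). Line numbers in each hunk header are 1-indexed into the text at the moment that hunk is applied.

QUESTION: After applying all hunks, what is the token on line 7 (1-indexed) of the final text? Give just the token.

Answer: gitcl

Derivation:
Hunk 1: at line 7 remove [mwij] add [voe] -> 9 lines: qynyx zzx yyn agm skuq jvwxj hyue voe vaeme
Hunk 2: at line 1 remove [yyn,agm] add [dax,fdc] -> 9 lines: qynyx zzx dax fdc skuq jvwxj hyue voe vaeme
Hunk 3: at line 1 remove [zzx] add [fkh,rlsf,sij] -> 11 lines: qynyx fkh rlsf sij dax fdc skuq jvwxj hyue voe vaeme
Hunk 4: at line 4 remove [fdc,skuq] add [eel,gitcl,cefc] -> 12 lines: qynyx fkh rlsf sij dax eel gitcl cefc jvwxj hyue voe vaeme
Hunk 5: at line 7 remove [jvwxj,hyue] add [oojug,qgety] -> 12 lines: qynyx fkh rlsf sij dax eel gitcl cefc oojug qgety voe vaeme
Final line 7: gitcl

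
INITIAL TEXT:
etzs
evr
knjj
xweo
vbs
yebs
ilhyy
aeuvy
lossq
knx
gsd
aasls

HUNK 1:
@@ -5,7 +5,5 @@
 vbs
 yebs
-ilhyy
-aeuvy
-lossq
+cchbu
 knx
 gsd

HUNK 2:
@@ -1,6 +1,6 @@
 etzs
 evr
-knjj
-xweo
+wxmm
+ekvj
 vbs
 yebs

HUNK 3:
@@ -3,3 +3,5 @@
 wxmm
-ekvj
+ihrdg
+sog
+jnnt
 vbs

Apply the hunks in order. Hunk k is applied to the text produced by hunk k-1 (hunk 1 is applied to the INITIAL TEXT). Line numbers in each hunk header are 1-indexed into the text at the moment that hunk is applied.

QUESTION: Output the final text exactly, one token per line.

Hunk 1: at line 5 remove [ilhyy,aeuvy,lossq] add [cchbu] -> 10 lines: etzs evr knjj xweo vbs yebs cchbu knx gsd aasls
Hunk 2: at line 1 remove [knjj,xweo] add [wxmm,ekvj] -> 10 lines: etzs evr wxmm ekvj vbs yebs cchbu knx gsd aasls
Hunk 3: at line 3 remove [ekvj] add [ihrdg,sog,jnnt] -> 12 lines: etzs evr wxmm ihrdg sog jnnt vbs yebs cchbu knx gsd aasls

Answer: etzs
evr
wxmm
ihrdg
sog
jnnt
vbs
yebs
cchbu
knx
gsd
aasls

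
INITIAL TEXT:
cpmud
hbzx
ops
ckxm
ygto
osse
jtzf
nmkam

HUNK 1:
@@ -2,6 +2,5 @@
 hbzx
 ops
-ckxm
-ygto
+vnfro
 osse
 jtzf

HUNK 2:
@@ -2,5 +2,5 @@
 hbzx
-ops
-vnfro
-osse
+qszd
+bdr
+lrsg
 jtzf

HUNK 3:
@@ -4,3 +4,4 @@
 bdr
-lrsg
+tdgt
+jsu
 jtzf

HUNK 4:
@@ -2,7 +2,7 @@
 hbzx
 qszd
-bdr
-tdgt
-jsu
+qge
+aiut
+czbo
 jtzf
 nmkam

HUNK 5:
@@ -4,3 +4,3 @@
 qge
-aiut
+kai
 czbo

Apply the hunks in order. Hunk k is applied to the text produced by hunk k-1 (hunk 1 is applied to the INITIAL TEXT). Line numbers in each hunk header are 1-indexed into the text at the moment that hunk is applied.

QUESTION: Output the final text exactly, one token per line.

Answer: cpmud
hbzx
qszd
qge
kai
czbo
jtzf
nmkam

Derivation:
Hunk 1: at line 2 remove [ckxm,ygto] add [vnfro] -> 7 lines: cpmud hbzx ops vnfro osse jtzf nmkam
Hunk 2: at line 2 remove [ops,vnfro,osse] add [qszd,bdr,lrsg] -> 7 lines: cpmud hbzx qszd bdr lrsg jtzf nmkam
Hunk 3: at line 4 remove [lrsg] add [tdgt,jsu] -> 8 lines: cpmud hbzx qszd bdr tdgt jsu jtzf nmkam
Hunk 4: at line 2 remove [bdr,tdgt,jsu] add [qge,aiut,czbo] -> 8 lines: cpmud hbzx qszd qge aiut czbo jtzf nmkam
Hunk 5: at line 4 remove [aiut] add [kai] -> 8 lines: cpmud hbzx qszd qge kai czbo jtzf nmkam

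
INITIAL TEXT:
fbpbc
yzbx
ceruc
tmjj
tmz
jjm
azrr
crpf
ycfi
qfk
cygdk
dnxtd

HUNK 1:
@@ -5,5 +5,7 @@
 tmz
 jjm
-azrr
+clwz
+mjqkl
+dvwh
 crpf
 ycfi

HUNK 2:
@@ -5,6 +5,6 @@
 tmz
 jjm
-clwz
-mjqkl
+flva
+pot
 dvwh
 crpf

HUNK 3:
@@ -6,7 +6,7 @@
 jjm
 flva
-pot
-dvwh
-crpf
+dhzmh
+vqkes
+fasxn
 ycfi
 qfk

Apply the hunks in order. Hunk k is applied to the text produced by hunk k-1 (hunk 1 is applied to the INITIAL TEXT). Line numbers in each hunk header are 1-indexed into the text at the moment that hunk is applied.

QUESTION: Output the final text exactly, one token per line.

Hunk 1: at line 5 remove [azrr] add [clwz,mjqkl,dvwh] -> 14 lines: fbpbc yzbx ceruc tmjj tmz jjm clwz mjqkl dvwh crpf ycfi qfk cygdk dnxtd
Hunk 2: at line 5 remove [clwz,mjqkl] add [flva,pot] -> 14 lines: fbpbc yzbx ceruc tmjj tmz jjm flva pot dvwh crpf ycfi qfk cygdk dnxtd
Hunk 3: at line 6 remove [pot,dvwh,crpf] add [dhzmh,vqkes,fasxn] -> 14 lines: fbpbc yzbx ceruc tmjj tmz jjm flva dhzmh vqkes fasxn ycfi qfk cygdk dnxtd

Answer: fbpbc
yzbx
ceruc
tmjj
tmz
jjm
flva
dhzmh
vqkes
fasxn
ycfi
qfk
cygdk
dnxtd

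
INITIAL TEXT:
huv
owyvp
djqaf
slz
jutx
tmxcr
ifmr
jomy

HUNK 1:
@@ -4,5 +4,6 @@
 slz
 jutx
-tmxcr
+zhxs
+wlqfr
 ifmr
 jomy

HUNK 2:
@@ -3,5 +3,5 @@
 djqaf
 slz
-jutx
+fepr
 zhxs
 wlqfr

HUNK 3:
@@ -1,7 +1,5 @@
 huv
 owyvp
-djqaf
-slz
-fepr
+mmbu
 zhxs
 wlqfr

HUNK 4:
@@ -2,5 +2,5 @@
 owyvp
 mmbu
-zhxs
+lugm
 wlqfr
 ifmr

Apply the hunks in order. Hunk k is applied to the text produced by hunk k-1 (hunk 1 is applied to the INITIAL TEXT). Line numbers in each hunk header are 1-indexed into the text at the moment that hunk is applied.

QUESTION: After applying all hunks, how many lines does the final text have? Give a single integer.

Hunk 1: at line 4 remove [tmxcr] add [zhxs,wlqfr] -> 9 lines: huv owyvp djqaf slz jutx zhxs wlqfr ifmr jomy
Hunk 2: at line 3 remove [jutx] add [fepr] -> 9 lines: huv owyvp djqaf slz fepr zhxs wlqfr ifmr jomy
Hunk 3: at line 1 remove [djqaf,slz,fepr] add [mmbu] -> 7 lines: huv owyvp mmbu zhxs wlqfr ifmr jomy
Hunk 4: at line 2 remove [zhxs] add [lugm] -> 7 lines: huv owyvp mmbu lugm wlqfr ifmr jomy
Final line count: 7

Answer: 7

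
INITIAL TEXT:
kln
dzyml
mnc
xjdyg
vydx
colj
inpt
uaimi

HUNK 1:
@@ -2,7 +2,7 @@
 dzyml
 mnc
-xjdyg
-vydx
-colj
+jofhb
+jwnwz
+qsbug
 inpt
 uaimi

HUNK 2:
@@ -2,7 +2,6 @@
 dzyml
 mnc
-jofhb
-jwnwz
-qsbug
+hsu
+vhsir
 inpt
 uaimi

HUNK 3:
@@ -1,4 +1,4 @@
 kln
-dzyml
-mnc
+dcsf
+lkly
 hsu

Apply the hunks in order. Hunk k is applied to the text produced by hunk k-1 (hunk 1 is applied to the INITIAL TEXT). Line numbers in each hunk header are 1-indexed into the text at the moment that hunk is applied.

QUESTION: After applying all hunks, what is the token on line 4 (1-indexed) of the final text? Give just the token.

Hunk 1: at line 2 remove [xjdyg,vydx,colj] add [jofhb,jwnwz,qsbug] -> 8 lines: kln dzyml mnc jofhb jwnwz qsbug inpt uaimi
Hunk 2: at line 2 remove [jofhb,jwnwz,qsbug] add [hsu,vhsir] -> 7 lines: kln dzyml mnc hsu vhsir inpt uaimi
Hunk 3: at line 1 remove [dzyml,mnc] add [dcsf,lkly] -> 7 lines: kln dcsf lkly hsu vhsir inpt uaimi
Final line 4: hsu

Answer: hsu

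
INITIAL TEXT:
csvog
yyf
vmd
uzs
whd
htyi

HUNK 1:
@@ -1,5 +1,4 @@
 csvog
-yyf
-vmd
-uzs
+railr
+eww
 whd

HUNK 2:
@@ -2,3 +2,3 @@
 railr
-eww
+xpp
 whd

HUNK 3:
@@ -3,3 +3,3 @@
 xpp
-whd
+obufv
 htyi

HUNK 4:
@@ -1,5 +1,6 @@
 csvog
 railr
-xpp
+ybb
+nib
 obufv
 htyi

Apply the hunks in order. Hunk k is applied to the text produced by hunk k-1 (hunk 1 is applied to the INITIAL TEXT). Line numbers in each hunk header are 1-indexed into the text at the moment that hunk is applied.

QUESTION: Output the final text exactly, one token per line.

Answer: csvog
railr
ybb
nib
obufv
htyi

Derivation:
Hunk 1: at line 1 remove [yyf,vmd,uzs] add [railr,eww] -> 5 lines: csvog railr eww whd htyi
Hunk 2: at line 2 remove [eww] add [xpp] -> 5 lines: csvog railr xpp whd htyi
Hunk 3: at line 3 remove [whd] add [obufv] -> 5 lines: csvog railr xpp obufv htyi
Hunk 4: at line 1 remove [xpp] add [ybb,nib] -> 6 lines: csvog railr ybb nib obufv htyi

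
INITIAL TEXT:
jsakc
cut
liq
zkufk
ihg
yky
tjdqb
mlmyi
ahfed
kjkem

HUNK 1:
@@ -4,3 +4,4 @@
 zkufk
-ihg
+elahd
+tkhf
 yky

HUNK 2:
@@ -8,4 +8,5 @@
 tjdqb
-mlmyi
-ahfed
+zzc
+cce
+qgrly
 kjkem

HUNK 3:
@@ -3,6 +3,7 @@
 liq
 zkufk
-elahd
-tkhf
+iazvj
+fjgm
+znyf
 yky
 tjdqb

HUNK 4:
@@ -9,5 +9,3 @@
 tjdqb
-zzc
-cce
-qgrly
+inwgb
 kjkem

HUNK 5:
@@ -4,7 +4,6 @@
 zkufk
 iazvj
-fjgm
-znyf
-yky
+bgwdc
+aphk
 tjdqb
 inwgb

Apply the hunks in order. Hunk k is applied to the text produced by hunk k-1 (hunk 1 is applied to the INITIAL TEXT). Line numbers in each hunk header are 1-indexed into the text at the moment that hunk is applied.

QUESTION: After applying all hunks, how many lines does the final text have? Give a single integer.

Answer: 10

Derivation:
Hunk 1: at line 4 remove [ihg] add [elahd,tkhf] -> 11 lines: jsakc cut liq zkufk elahd tkhf yky tjdqb mlmyi ahfed kjkem
Hunk 2: at line 8 remove [mlmyi,ahfed] add [zzc,cce,qgrly] -> 12 lines: jsakc cut liq zkufk elahd tkhf yky tjdqb zzc cce qgrly kjkem
Hunk 3: at line 3 remove [elahd,tkhf] add [iazvj,fjgm,znyf] -> 13 lines: jsakc cut liq zkufk iazvj fjgm znyf yky tjdqb zzc cce qgrly kjkem
Hunk 4: at line 9 remove [zzc,cce,qgrly] add [inwgb] -> 11 lines: jsakc cut liq zkufk iazvj fjgm znyf yky tjdqb inwgb kjkem
Hunk 5: at line 4 remove [fjgm,znyf,yky] add [bgwdc,aphk] -> 10 lines: jsakc cut liq zkufk iazvj bgwdc aphk tjdqb inwgb kjkem
Final line count: 10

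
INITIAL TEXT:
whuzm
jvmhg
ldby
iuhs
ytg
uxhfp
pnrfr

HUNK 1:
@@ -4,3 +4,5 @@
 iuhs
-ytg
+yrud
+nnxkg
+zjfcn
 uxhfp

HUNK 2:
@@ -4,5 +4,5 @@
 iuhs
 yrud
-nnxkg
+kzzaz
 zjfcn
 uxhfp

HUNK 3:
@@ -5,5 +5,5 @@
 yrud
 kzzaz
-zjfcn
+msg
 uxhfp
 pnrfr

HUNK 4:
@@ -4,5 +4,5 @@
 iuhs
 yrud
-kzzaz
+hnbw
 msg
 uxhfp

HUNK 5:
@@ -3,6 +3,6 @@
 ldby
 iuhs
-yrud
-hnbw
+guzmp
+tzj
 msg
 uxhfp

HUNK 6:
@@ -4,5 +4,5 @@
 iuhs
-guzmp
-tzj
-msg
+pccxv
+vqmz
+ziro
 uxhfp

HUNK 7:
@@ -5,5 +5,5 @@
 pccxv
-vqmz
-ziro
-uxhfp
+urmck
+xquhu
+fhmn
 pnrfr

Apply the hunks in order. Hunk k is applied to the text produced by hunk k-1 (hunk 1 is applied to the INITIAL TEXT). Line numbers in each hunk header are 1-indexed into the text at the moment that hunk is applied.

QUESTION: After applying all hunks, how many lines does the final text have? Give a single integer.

Answer: 9

Derivation:
Hunk 1: at line 4 remove [ytg] add [yrud,nnxkg,zjfcn] -> 9 lines: whuzm jvmhg ldby iuhs yrud nnxkg zjfcn uxhfp pnrfr
Hunk 2: at line 4 remove [nnxkg] add [kzzaz] -> 9 lines: whuzm jvmhg ldby iuhs yrud kzzaz zjfcn uxhfp pnrfr
Hunk 3: at line 5 remove [zjfcn] add [msg] -> 9 lines: whuzm jvmhg ldby iuhs yrud kzzaz msg uxhfp pnrfr
Hunk 4: at line 4 remove [kzzaz] add [hnbw] -> 9 lines: whuzm jvmhg ldby iuhs yrud hnbw msg uxhfp pnrfr
Hunk 5: at line 3 remove [yrud,hnbw] add [guzmp,tzj] -> 9 lines: whuzm jvmhg ldby iuhs guzmp tzj msg uxhfp pnrfr
Hunk 6: at line 4 remove [guzmp,tzj,msg] add [pccxv,vqmz,ziro] -> 9 lines: whuzm jvmhg ldby iuhs pccxv vqmz ziro uxhfp pnrfr
Hunk 7: at line 5 remove [vqmz,ziro,uxhfp] add [urmck,xquhu,fhmn] -> 9 lines: whuzm jvmhg ldby iuhs pccxv urmck xquhu fhmn pnrfr
Final line count: 9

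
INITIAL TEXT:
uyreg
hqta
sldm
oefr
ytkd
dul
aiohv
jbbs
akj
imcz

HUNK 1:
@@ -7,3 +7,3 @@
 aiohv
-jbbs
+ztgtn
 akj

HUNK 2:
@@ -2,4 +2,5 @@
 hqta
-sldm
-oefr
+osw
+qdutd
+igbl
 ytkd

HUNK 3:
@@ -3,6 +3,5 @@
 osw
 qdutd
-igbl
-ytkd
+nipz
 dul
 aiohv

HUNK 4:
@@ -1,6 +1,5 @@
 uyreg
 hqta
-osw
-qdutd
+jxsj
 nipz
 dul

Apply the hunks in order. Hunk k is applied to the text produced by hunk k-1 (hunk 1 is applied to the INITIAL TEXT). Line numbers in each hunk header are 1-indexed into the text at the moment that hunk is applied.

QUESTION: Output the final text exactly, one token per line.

Hunk 1: at line 7 remove [jbbs] add [ztgtn] -> 10 lines: uyreg hqta sldm oefr ytkd dul aiohv ztgtn akj imcz
Hunk 2: at line 2 remove [sldm,oefr] add [osw,qdutd,igbl] -> 11 lines: uyreg hqta osw qdutd igbl ytkd dul aiohv ztgtn akj imcz
Hunk 3: at line 3 remove [igbl,ytkd] add [nipz] -> 10 lines: uyreg hqta osw qdutd nipz dul aiohv ztgtn akj imcz
Hunk 4: at line 1 remove [osw,qdutd] add [jxsj] -> 9 lines: uyreg hqta jxsj nipz dul aiohv ztgtn akj imcz

Answer: uyreg
hqta
jxsj
nipz
dul
aiohv
ztgtn
akj
imcz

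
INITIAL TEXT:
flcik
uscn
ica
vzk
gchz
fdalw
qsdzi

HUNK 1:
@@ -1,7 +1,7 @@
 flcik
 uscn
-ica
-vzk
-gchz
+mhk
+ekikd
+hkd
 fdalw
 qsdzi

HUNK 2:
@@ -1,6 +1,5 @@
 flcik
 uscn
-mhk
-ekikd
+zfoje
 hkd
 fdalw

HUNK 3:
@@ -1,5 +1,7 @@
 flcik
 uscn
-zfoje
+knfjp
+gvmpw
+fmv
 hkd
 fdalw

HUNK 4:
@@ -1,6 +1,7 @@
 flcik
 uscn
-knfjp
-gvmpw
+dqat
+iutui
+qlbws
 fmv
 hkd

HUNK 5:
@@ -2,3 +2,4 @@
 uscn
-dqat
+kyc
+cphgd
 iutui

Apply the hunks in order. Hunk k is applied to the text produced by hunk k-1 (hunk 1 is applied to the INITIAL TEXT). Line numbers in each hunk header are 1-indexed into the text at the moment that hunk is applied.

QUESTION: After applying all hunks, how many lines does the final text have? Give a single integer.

Answer: 10

Derivation:
Hunk 1: at line 1 remove [ica,vzk,gchz] add [mhk,ekikd,hkd] -> 7 lines: flcik uscn mhk ekikd hkd fdalw qsdzi
Hunk 2: at line 1 remove [mhk,ekikd] add [zfoje] -> 6 lines: flcik uscn zfoje hkd fdalw qsdzi
Hunk 3: at line 1 remove [zfoje] add [knfjp,gvmpw,fmv] -> 8 lines: flcik uscn knfjp gvmpw fmv hkd fdalw qsdzi
Hunk 4: at line 1 remove [knfjp,gvmpw] add [dqat,iutui,qlbws] -> 9 lines: flcik uscn dqat iutui qlbws fmv hkd fdalw qsdzi
Hunk 5: at line 2 remove [dqat] add [kyc,cphgd] -> 10 lines: flcik uscn kyc cphgd iutui qlbws fmv hkd fdalw qsdzi
Final line count: 10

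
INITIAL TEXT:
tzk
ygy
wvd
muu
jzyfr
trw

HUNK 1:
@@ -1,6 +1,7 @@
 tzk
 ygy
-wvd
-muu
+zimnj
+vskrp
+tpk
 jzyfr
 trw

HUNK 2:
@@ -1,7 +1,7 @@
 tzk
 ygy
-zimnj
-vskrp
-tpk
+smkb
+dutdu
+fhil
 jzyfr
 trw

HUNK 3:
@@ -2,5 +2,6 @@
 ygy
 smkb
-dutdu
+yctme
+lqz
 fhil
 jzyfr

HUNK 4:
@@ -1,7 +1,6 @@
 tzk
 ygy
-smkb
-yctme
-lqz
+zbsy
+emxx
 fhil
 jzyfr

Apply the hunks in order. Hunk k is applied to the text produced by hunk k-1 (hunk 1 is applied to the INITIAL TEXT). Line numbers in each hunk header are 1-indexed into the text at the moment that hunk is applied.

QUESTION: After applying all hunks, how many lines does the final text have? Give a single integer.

Answer: 7

Derivation:
Hunk 1: at line 1 remove [wvd,muu] add [zimnj,vskrp,tpk] -> 7 lines: tzk ygy zimnj vskrp tpk jzyfr trw
Hunk 2: at line 1 remove [zimnj,vskrp,tpk] add [smkb,dutdu,fhil] -> 7 lines: tzk ygy smkb dutdu fhil jzyfr trw
Hunk 3: at line 2 remove [dutdu] add [yctme,lqz] -> 8 lines: tzk ygy smkb yctme lqz fhil jzyfr trw
Hunk 4: at line 1 remove [smkb,yctme,lqz] add [zbsy,emxx] -> 7 lines: tzk ygy zbsy emxx fhil jzyfr trw
Final line count: 7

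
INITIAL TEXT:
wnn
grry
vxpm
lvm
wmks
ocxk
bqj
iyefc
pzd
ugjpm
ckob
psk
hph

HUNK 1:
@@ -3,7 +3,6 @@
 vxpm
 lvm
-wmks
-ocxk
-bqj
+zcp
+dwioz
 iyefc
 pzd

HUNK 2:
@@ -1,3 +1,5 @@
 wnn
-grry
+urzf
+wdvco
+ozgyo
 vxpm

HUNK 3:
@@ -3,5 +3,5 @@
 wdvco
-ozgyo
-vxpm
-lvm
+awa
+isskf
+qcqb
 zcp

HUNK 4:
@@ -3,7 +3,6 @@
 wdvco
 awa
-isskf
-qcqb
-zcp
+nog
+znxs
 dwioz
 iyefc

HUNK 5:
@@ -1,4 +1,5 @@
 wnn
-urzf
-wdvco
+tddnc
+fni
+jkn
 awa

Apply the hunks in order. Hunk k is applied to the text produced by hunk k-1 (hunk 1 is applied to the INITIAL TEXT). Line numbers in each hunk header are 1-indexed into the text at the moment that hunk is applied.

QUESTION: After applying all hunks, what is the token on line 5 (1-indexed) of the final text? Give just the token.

Hunk 1: at line 3 remove [wmks,ocxk,bqj] add [zcp,dwioz] -> 12 lines: wnn grry vxpm lvm zcp dwioz iyefc pzd ugjpm ckob psk hph
Hunk 2: at line 1 remove [grry] add [urzf,wdvco,ozgyo] -> 14 lines: wnn urzf wdvco ozgyo vxpm lvm zcp dwioz iyefc pzd ugjpm ckob psk hph
Hunk 3: at line 3 remove [ozgyo,vxpm,lvm] add [awa,isskf,qcqb] -> 14 lines: wnn urzf wdvco awa isskf qcqb zcp dwioz iyefc pzd ugjpm ckob psk hph
Hunk 4: at line 3 remove [isskf,qcqb,zcp] add [nog,znxs] -> 13 lines: wnn urzf wdvco awa nog znxs dwioz iyefc pzd ugjpm ckob psk hph
Hunk 5: at line 1 remove [urzf,wdvco] add [tddnc,fni,jkn] -> 14 lines: wnn tddnc fni jkn awa nog znxs dwioz iyefc pzd ugjpm ckob psk hph
Final line 5: awa

Answer: awa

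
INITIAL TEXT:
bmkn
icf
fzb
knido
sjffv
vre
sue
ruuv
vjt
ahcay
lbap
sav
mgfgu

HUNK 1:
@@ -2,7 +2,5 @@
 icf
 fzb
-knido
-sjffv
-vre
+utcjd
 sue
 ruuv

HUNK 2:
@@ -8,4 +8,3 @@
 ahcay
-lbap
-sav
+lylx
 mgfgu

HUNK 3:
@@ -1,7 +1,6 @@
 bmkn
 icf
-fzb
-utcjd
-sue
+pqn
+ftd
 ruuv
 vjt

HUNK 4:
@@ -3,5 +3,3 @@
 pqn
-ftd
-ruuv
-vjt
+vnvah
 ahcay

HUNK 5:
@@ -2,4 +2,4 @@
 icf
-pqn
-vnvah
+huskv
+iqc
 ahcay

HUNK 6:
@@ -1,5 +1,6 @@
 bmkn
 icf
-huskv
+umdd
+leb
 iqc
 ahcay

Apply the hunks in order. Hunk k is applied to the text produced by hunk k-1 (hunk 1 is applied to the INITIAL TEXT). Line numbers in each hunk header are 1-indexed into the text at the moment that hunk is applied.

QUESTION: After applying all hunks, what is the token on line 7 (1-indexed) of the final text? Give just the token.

Hunk 1: at line 2 remove [knido,sjffv,vre] add [utcjd] -> 11 lines: bmkn icf fzb utcjd sue ruuv vjt ahcay lbap sav mgfgu
Hunk 2: at line 8 remove [lbap,sav] add [lylx] -> 10 lines: bmkn icf fzb utcjd sue ruuv vjt ahcay lylx mgfgu
Hunk 3: at line 1 remove [fzb,utcjd,sue] add [pqn,ftd] -> 9 lines: bmkn icf pqn ftd ruuv vjt ahcay lylx mgfgu
Hunk 4: at line 3 remove [ftd,ruuv,vjt] add [vnvah] -> 7 lines: bmkn icf pqn vnvah ahcay lylx mgfgu
Hunk 5: at line 2 remove [pqn,vnvah] add [huskv,iqc] -> 7 lines: bmkn icf huskv iqc ahcay lylx mgfgu
Hunk 6: at line 1 remove [huskv] add [umdd,leb] -> 8 lines: bmkn icf umdd leb iqc ahcay lylx mgfgu
Final line 7: lylx

Answer: lylx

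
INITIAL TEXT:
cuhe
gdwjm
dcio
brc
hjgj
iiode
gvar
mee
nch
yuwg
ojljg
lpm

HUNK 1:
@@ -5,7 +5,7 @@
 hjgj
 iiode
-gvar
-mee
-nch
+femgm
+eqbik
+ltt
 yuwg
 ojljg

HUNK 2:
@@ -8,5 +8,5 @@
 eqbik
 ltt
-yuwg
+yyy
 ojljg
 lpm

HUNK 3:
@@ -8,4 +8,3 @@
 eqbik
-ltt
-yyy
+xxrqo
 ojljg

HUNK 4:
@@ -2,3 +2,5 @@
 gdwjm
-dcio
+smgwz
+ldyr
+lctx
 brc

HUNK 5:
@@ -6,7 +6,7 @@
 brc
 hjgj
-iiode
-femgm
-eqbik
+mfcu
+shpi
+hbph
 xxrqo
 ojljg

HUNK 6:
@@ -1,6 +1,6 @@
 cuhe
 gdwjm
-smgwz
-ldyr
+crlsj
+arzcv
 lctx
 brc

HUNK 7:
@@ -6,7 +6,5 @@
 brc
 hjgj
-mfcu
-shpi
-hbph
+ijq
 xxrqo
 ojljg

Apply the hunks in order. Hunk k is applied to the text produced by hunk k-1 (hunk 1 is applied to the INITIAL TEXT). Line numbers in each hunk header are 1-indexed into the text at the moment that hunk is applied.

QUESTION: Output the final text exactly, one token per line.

Answer: cuhe
gdwjm
crlsj
arzcv
lctx
brc
hjgj
ijq
xxrqo
ojljg
lpm

Derivation:
Hunk 1: at line 5 remove [gvar,mee,nch] add [femgm,eqbik,ltt] -> 12 lines: cuhe gdwjm dcio brc hjgj iiode femgm eqbik ltt yuwg ojljg lpm
Hunk 2: at line 8 remove [yuwg] add [yyy] -> 12 lines: cuhe gdwjm dcio brc hjgj iiode femgm eqbik ltt yyy ojljg lpm
Hunk 3: at line 8 remove [ltt,yyy] add [xxrqo] -> 11 lines: cuhe gdwjm dcio brc hjgj iiode femgm eqbik xxrqo ojljg lpm
Hunk 4: at line 2 remove [dcio] add [smgwz,ldyr,lctx] -> 13 lines: cuhe gdwjm smgwz ldyr lctx brc hjgj iiode femgm eqbik xxrqo ojljg lpm
Hunk 5: at line 6 remove [iiode,femgm,eqbik] add [mfcu,shpi,hbph] -> 13 lines: cuhe gdwjm smgwz ldyr lctx brc hjgj mfcu shpi hbph xxrqo ojljg lpm
Hunk 6: at line 1 remove [smgwz,ldyr] add [crlsj,arzcv] -> 13 lines: cuhe gdwjm crlsj arzcv lctx brc hjgj mfcu shpi hbph xxrqo ojljg lpm
Hunk 7: at line 6 remove [mfcu,shpi,hbph] add [ijq] -> 11 lines: cuhe gdwjm crlsj arzcv lctx brc hjgj ijq xxrqo ojljg lpm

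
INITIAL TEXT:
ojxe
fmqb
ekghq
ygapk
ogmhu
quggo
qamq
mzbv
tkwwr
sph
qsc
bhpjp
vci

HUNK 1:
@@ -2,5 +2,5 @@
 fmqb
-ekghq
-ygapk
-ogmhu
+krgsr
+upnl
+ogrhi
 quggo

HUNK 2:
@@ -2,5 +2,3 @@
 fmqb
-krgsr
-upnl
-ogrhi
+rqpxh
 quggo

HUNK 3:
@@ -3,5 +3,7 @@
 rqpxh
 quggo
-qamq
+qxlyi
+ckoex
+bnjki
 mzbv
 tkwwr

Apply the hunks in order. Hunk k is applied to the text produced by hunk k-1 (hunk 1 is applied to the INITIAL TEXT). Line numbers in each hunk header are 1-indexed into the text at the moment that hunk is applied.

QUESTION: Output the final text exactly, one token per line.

Hunk 1: at line 2 remove [ekghq,ygapk,ogmhu] add [krgsr,upnl,ogrhi] -> 13 lines: ojxe fmqb krgsr upnl ogrhi quggo qamq mzbv tkwwr sph qsc bhpjp vci
Hunk 2: at line 2 remove [krgsr,upnl,ogrhi] add [rqpxh] -> 11 lines: ojxe fmqb rqpxh quggo qamq mzbv tkwwr sph qsc bhpjp vci
Hunk 3: at line 3 remove [qamq] add [qxlyi,ckoex,bnjki] -> 13 lines: ojxe fmqb rqpxh quggo qxlyi ckoex bnjki mzbv tkwwr sph qsc bhpjp vci

Answer: ojxe
fmqb
rqpxh
quggo
qxlyi
ckoex
bnjki
mzbv
tkwwr
sph
qsc
bhpjp
vci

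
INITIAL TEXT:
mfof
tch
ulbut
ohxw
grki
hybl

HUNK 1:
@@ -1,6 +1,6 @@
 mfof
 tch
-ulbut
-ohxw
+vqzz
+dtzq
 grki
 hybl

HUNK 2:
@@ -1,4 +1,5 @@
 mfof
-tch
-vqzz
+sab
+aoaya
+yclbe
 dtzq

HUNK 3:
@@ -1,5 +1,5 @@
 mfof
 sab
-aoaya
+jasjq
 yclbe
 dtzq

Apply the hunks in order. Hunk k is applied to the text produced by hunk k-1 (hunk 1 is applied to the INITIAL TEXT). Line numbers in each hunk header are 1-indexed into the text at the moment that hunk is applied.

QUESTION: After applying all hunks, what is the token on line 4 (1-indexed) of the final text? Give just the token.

Answer: yclbe

Derivation:
Hunk 1: at line 1 remove [ulbut,ohxw] add [vqzz,dtzq] -> 6 lines: mfof tch vqzz dtzq grki hybl
Hunk 2: at line 1 remove [tch,vqzz] add [sab,aoaya,yclbe] -> 7 lines: mfof sab aoaya yclbe dtzq grki hybl
Hunk 3: at line 1 remove [aoaya] add [jasjq] -> 7 lines: mfof sab jasjq yclbe dtzq grki hybl
Final line 4: yclbe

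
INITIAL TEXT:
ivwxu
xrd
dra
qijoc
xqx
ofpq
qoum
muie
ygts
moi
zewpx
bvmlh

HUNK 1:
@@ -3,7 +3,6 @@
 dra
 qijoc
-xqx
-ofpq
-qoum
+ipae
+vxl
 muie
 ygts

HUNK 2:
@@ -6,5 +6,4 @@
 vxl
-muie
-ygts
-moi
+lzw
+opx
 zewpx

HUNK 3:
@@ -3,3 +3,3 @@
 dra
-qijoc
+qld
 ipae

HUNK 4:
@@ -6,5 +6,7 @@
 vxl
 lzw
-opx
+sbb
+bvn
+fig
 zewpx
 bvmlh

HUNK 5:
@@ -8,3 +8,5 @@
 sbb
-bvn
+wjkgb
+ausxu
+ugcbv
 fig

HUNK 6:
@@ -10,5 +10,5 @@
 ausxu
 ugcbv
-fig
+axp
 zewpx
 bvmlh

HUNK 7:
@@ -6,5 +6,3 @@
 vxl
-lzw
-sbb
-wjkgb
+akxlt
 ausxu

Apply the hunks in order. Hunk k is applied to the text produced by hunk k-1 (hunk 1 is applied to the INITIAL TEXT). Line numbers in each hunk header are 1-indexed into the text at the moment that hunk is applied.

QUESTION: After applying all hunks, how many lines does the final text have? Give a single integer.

Answer: 12

Derivation:
Hunk 1: at line 3 remove [xqx,ofpq,qoum] add [ipae,vxl] -> 11 lines: ivwxu xrd dra qijoc ipae vxl muie ygts moi zewpx bvmlh
Hunk 2: at line 6 remove [muie,ygts,moi] add [lzw,opx] -> 10 lines: ivwxu xrd dra qijoc ipae vxl lzw opx zewpx bvmlh
Hunk 3: at line 3 remove [qijoc] add [qld] -> 10 lines: ivwxu xrd dra qld ipae vxl lzw opx zewpx bvmlh
Hunk 4: at line 6 remove [opx] add [sbb,bvn,fig] -> 12 lines: ivwxu xrd dra qld ipae vxl lzw sbb bvn fig zewpx bvmlh
Hunk 5: at line 8 remove [bvn] add [wjkgb,ausxu,ugcbv] -> 14 lines: ivwxu xrd dra qld ipae vxl lzw sbb wjkgb ausxu ugcbv fig zewpx bvmlh
Hunk 6: at line 10 remove [fig] add [axp] -> 14 lines: ivwxu xrd dra qld ipae vxl lzw sbb wjkgb ausxu ugcbv axp zewpx bvmlh
Hunk 7: at line 6 remove [lzw,sbb,wjkgb] add [akxlt] -> 12 lines: ivwxu xrd dra qld ipae vxl akxlt ausxu ugcbv axp zewpx bvmlh
Final line count: 12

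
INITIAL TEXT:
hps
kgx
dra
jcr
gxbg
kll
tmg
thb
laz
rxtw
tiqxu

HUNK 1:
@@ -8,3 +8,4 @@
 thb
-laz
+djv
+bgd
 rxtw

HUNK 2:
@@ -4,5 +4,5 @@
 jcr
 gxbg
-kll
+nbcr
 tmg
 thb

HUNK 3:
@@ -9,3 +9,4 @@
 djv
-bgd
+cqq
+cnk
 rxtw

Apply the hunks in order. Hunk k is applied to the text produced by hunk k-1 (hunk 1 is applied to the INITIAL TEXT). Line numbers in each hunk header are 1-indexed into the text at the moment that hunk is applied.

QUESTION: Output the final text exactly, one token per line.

Answer: hps
kgx
dra
jcr
gxbg
nbcr
tmg
thb
djv
cqq
cnk
rxtw
tiqxu

Derivation:
Hunk 1: at line 8 remove [laz] add [djv,bgd] -> 12 lines: hps kgx dra jcr gxbg kll tmg thb djv bgd rxtw tiqxu
Hunk 2: at line 4 remove [kll] add [nbcr] -> 12 lines: hps kgx dra jcr gxbg nbcr tmg thb djv bgd rxtw tiqxu
Hunk 3: at line 9 remove [bgd] add [cqq,cnk] -> 13 lines: hps kgx dra jcr gxbg nbcr tmg thb djv cqq cnk rxtw tiqxu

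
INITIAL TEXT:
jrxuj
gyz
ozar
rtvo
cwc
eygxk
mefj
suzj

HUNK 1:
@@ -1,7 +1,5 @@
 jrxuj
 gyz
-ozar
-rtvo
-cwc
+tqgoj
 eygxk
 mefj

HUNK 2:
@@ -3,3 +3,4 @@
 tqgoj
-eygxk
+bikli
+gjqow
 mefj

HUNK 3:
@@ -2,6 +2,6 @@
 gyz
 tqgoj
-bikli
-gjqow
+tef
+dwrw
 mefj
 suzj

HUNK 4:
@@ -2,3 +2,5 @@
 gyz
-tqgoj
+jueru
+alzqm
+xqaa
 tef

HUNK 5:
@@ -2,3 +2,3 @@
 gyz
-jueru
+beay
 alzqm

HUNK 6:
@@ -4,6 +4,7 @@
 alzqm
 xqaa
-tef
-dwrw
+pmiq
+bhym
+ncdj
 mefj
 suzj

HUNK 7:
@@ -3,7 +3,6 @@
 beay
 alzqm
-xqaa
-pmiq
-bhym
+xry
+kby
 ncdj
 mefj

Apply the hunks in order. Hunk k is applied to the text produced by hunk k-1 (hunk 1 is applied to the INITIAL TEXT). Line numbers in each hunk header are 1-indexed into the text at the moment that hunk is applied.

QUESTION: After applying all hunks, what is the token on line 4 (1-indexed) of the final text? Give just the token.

Hunk 1: at line 1 remove [ozar,rtvo,cwc] add [tqgoj] -> 6 lines: jrxuj gyz tqgoj eygxk mefj suzj
Hunk 2: at line 3 remove [eygxk] add [bikli,gjqow] -> 7 lines: jrxuj gyz tqgoj bikli gjqow mefj suzj
Hunk 3: at line 2 remove [bikli,gjqow] add [tef,dwrw] -> 7 lines: jrxuj gyz tqgoj tef dwrw mefj suzj
Hunk 4: at line 2 remove [tqgoj] add [jueru,alzqm,xqaa] -> 9 lines: jrxuj gyz jueru alzqm xqaa tef dwrw mefj suzj
Hunk 5: at line 2 remove [jueru] add [beay] -> 9 lines: jrxuj gyz beay alzqm xqaa tef dwrw mefj suzj
Hunk 6: at line 4 remove [tef,dwrw] add [pmiq,bhym,ncdj] -> 10 lines: jrxuj gyz beay alzqm xqaa pmiq bhym ncdj mefj suzj
Hunk 7: at line 3 remove [xqaa,pmiq,bhym] add [xry,kby] -> 9 lines: jrxuj gyz beay alzqm xry kby ncdj mefj suzj
Final line 4: alzqm

Answer: alzqm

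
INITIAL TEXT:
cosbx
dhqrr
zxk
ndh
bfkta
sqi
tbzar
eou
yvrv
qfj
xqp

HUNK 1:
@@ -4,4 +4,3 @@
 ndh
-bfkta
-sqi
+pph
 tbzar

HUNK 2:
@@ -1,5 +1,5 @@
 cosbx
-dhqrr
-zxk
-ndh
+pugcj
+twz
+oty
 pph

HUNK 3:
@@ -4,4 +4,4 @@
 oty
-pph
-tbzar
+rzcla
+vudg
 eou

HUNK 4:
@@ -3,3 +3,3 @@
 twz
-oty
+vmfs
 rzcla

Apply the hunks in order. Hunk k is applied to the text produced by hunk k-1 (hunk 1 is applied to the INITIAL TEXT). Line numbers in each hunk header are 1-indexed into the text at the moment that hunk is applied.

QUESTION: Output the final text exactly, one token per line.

Answer: cosbx
pugcj
twz
vmfs
rzcla
vudg
eou
yvrv
qfj
xqp

Derivation:
Hunk 1: at line 4 remove [bfkta,sqi] add [pph] -> 10 lines: cosbx dhqrr zxk ndh pph tbzar eou yvrv qfj xqp
Hunk 2: at line 1 remove [dhqrr,zxk,ndh] add [pugcj,twz,oty] -> 10 lines: cosbx pugcj twz oty pph tbzar eou yvrv qfj xqp
Hunk 3: at line 4 remove [pph,tbzar] add [rzcla,vudg] -> 10 lines: cosbx pugcj twz oty rzcla vudg eou yvrv qfj xqp
Hunk 4: at line 3 remove [oty] add [vmfs] -> 10 lines: cosbx pugcj twz vmfs rzcla vudg eou yvrv qfj xqp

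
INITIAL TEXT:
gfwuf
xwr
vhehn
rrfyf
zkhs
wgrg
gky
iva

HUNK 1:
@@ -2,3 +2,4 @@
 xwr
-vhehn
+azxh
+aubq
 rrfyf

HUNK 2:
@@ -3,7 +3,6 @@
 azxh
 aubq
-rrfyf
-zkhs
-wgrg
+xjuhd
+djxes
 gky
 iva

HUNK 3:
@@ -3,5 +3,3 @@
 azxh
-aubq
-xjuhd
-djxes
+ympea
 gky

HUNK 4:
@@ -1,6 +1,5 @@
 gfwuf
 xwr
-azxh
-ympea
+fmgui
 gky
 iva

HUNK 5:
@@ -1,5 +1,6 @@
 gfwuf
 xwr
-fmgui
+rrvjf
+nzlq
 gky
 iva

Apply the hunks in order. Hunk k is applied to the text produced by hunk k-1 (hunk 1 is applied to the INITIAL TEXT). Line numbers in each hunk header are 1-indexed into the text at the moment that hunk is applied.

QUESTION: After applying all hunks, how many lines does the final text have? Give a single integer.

Hunk 1: at line 2 remove [vhehn] add [azxh,aubq] -> 9 lines: gfwuf xwr azxh aubq rrfyf zkhs wgrg gky iva
Hunk 2: at line 3 remove [rrfyf,zkhs,wgrg] add [xjuhd,djxes] -> 8 lines: gfwuf xwr azxh aubq xjuhd djxes gky iva
Hunk 3: at line 3 remove [aubq,xjuhd,djxes] add [ympea] -> 6 lines: gfwuf xwr azxh ympea gky iva
Hunk 4: at line 1 remove [azxh,ympea] add [fmgui] -> 5 lines: gfwuf xwr fmgui gky iva
Hunk 5: at line 1 remove [fmgui] add [rrvjf,nzlq] -> 6 lines: gfwuf xwr rrvjf nzlq gky iva
Final line count: 6

Answer: 6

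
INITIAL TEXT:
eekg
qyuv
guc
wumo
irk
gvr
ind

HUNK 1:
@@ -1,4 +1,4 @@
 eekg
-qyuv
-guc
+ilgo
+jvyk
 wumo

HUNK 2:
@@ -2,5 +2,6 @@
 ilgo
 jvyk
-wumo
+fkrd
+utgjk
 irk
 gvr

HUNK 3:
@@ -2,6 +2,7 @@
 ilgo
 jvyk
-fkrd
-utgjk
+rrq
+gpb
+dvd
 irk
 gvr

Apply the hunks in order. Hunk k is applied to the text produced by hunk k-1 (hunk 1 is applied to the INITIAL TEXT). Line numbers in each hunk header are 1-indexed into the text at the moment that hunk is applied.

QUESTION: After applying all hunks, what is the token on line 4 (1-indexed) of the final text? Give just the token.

Hunk 1: at line 1 remove [qyuv,guc] add [ilgo,jvyk] -> 7 lines: eekg ilgo jvyk wumo irk gvr ind
Hunk 2: at line 2 remove [wumo] add [fkrd,utgjk] -> 8 lines: eekg ilgo jvyk fkrd utgjk irk gvr ind
Hunk 3: at line 2 remove [fkrd,utgjk] add [rrq,gpb,dvd] -> 9 lines: eekg ilgo jvyk rrq gpb dvd irk gvr ind
Final line 4: rrq

Answer: rrq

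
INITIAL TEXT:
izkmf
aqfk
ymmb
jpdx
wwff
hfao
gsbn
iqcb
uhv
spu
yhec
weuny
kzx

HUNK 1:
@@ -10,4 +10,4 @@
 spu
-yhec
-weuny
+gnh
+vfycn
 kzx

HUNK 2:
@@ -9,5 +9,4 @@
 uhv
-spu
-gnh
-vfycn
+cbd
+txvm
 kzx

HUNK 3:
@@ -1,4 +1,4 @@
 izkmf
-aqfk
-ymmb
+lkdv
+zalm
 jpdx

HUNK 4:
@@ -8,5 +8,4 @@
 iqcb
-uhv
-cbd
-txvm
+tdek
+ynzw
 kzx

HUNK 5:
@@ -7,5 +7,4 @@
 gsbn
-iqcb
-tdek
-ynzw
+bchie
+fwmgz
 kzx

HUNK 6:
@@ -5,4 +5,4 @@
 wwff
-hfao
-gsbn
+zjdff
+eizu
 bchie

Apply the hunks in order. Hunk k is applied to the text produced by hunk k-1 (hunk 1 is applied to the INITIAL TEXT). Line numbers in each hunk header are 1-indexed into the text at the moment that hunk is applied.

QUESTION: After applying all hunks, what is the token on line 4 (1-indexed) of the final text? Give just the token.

Answer: jpdx

Derivation:
Hunk 1: at line 10 remove [yhec,weuny] add [gnh,vfycn] -> 13 lines: izkmf aqfk ymmb jpdx wwff hfao gsbn iqcb uhv spu gnh vfycn kzx
Hunk 2: at line 9 remove [spu,gnh,vfycn] add [cbd,txvm] -> 12 lines: izkmf aqfk ymmb jpdx wwff hfao gsbn iqcb uhv cbd txvm kzx
Hunk 3: at line 1 remove [aqfk,ymmb] add [lkdv,zalm] -> 12 lines: izkmf lkdv zalm jpdx wwff hfao gsbn iqcb uhv cbd txvm kzx
Hunk 4: at line 8 remove [uhv,cbd,txvm] add [tdek,ynzw] -> 11 lines: izkmf lkdv zalm jpdx wwff hfao gsbn iqcb tdek ynzw kzx
Hunk 5: at line 7 remove [iqcb,tdek,ynzw] add [bchie,fwmgz] -> 10 lines: izkmf lkdv zalm jpdx wwff hfao gsbn bchie fwmgz kzx
Hunk 6: at line 5 remove [hfao,gsbn] add [zjdff,eizu] -> 10 lines: izkmf lkdv zalm jpdx wwff zjdff eizu bchie fwmgz kzx
Final line 4: jpdx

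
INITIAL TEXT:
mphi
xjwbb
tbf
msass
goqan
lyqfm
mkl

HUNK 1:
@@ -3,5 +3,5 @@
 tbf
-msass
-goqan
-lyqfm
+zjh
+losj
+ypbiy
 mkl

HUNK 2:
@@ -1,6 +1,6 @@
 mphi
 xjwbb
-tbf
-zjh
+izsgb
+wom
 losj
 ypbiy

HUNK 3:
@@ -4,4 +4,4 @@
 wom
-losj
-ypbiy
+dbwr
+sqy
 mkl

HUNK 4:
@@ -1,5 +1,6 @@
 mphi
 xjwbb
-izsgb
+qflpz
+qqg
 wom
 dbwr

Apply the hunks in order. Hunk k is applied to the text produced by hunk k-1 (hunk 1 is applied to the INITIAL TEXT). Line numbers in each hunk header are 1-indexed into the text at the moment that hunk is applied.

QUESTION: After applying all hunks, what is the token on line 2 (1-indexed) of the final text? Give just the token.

Hunk 1: at line 3 remove [msass,goqan,lyqfm] add [zjh,losj,ypbiy] -> 7 lines: mphi xjwbb tbf zjh losj ypbiy mkl
Hunk 2: at line 1 remove [tbf,zjh] add [izsgb,wom] -> 7 lines: mphi xjwbb izsgb wom losj ypbiy mkl
Hunk 3: at line 4 remove [losj,ypbiy] add [dbwr,sqy] -> 7 lines: mphi xjwbb izsgb wom dbwr sqy mkl
Hunk 4: at line 1 remove [izsgb] add [qflpz,qqg] -> 8 lines: mphi xjwbb qflpz qqg wom dbwr sqy mkl
Final line 2: xjwbb

Answer: xjwbb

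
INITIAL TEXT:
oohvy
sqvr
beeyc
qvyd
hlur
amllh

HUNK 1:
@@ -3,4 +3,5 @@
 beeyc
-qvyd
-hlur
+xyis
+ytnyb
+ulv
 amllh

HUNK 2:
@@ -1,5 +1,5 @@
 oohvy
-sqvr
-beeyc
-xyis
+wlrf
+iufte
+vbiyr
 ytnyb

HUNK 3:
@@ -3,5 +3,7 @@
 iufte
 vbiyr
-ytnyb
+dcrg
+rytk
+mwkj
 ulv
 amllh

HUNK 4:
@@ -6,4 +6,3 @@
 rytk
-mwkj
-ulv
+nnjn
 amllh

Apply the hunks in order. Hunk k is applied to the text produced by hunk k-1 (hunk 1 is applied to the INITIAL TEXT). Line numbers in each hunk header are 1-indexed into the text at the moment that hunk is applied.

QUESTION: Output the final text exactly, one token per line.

Hunk 1: at line 3 remove [qvyd,hlur] add [xyis,ytnyb,ulv] -> 7 lines: oohvy sqvr beeyc xyis ytnyb ulv amllh
Hunk 2: at line 1 remove [sqvr,beeyc,xyis] add [wlrf,iufte,vbiyr] -> 7 lines: oohvy wlrf iufte vbiyr ytnyb ulv amllh
Hunk 3: at line 3 remove [ytnyb] add [dcrg,rytk,mwkj] -> 9 lines: oohvy wlrf iufte vbiyr dcrg rytk mwkj ulv amllh
Hunk 4: at line 6 remove [mwkj,ulv] add [nnjn] -> 8 lines: oohvy wlrf iufte vbiyr dcrg rytk nnjn amllh

Answer: oohvy
wlrf
iufte
vbiyr
dcrg
rytk
nnjn
amllh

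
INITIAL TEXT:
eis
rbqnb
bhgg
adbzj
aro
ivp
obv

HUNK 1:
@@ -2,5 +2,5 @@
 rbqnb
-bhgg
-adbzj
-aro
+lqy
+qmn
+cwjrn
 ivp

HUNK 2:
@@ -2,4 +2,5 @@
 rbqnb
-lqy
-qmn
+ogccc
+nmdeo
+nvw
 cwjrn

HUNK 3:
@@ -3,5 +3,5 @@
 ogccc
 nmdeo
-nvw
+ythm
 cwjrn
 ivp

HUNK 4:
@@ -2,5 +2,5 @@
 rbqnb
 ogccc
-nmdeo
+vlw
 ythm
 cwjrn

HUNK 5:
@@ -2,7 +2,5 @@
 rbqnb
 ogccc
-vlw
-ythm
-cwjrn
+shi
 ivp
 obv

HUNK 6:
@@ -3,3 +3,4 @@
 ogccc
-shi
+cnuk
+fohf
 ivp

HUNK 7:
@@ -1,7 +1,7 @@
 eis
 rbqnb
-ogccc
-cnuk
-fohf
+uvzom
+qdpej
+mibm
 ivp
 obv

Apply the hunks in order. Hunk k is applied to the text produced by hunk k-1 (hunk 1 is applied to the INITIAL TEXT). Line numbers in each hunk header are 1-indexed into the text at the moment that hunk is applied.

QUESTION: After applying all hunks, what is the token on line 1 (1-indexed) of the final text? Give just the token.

Answer: eis

Derivation:
Hunk 1: at line 2 remove [bhgg,adbzj,aro] add [lqy,qmn,cwjrn] -> 7 lines: eis rbqnb lqy qmn cwjrn ivp obv
Hunk 2: at line 2 remove [lqy,qmn] add [ogccc,nmdeo,nvw] -> 8 lines: eis rbqnb ogccc nmdeo nvw cwjrn ivp obv
Hunk 3: at line 3 remove [nvw] add [ythm] -> 8 lines: eis rbqnb ogccc nmdeo ythm cwjrn ivp obv
Hunk 4: at line 2 remove [nmdeo] add [vlw] -> 8 lines: eis rbqnb ogccc vlw ythm cwjrn ivp obv
Hunk 5: at line 2 remove [vlw,ythm,cwjrn] add [shi] -> 6 lines: eis rbqnb ogccc shi ivp obv
Hunk 6: at line 3 remove [shi] add [cnuk,fohf] -> 7 lines: eis rbqnb ogccc cnuk fohf ivp obv
Hunk 7: at line 1 remove [ogccc,cnuk,fohf] add [uvzom,qdpej,mibm] -> 7 lines: eis rbqnb uvzom qdpej mibm ivp obv
Final line 1: eis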